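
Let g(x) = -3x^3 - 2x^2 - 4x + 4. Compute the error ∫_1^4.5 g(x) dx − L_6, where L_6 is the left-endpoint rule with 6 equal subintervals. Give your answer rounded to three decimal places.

Exact integral: ∫_1^4.5 g(x) dx ≈ -391.38021.
L_6 ≈ -302.51808.
Error ≈ -391.38021 − (-302.51808) ≈ -88.862.

-88.862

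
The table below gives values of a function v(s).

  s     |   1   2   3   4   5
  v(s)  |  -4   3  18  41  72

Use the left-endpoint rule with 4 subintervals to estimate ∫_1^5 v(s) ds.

58

Δs = 1.
Sum = 1·[(-4) + 3 + 18 + 41] = 58.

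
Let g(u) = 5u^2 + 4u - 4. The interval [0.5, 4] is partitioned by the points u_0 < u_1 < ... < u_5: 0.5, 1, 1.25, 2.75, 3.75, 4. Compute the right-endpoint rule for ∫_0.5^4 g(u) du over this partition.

Subinterval widths: 0.5, 0.25, 1.5, 1, 0.25.
Right endpoints: 1, 1.25, 2.75, 3.75, 4.
g(1) = 5, g(1.25) = 8.8125, g(2.75) = 44.8125, g(3.75) = 81.3125, g(4) = 92.
Sum = Σ Δu_i · g(u_i).
Sum = 176.234375.

176.234375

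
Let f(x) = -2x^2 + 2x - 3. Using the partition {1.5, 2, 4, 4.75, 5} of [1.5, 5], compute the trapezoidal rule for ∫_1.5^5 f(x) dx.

-71.6875

Subinterval widths: 0.5, 2, 0.75, 0.25.
f(1.5) = -4.5, f(2) = -7, f(4) = -27, f(4.75) = -38.625, f(5) = -43.
On each subinterval the trapezoid contributes (Δx_i/2)·[f(x_{i-1}) + f(x_i)].
Sum = -71.6875.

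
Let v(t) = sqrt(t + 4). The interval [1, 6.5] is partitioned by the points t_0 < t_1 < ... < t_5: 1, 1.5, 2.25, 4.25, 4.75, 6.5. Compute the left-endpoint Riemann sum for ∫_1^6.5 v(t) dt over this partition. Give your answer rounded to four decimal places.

14.4897

Subinterval widths: 0.5, 0.75, 2, 0.5, 1.75.
Left endpoints: 1, 1.5, 2.25, 4.25, 4.75.
v(1) ≈ 2.2361, v(1.5) ≈ 2.3452, v(2.25) ≈ 2.5000, v(4.25) ≈ 2.8723, v(4.75) ≈ 2.9580.
Sum = Σ Δt_i · v(t_i).
Sum ≈ 14.4897.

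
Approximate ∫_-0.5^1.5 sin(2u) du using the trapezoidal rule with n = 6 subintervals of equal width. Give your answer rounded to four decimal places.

0.7366

Δu = (1.5 − (-0.5))/6 = 1/3.
f(-0.5) ≈ -0.8415, f(-1/6) ≈ -0.3272, f(1/6) ≈ 0.3272, f(0.5) ≈ 0.8415, f(5/6) ≈ 0.9954, f(7/6) ≈ 0.7231, f(1.5) ≈ 0.1411.
T_6 = (Δu/2)·[f(u_0) + 2f(u_1) + ... + 2f(u_{5}) + f(u_6)].
Sum ≈ 0.7366.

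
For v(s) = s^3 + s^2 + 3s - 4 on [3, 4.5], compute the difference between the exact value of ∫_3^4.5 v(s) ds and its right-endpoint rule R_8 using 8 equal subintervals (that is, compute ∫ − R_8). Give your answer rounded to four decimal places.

Exact integral: ∫_3^4.5 v(s) ds = 114.515625.
R_8 ≈ 122.111572.
Error ≈ 114.515625 − 122.111572 ≈ -7.5959.

-7.5959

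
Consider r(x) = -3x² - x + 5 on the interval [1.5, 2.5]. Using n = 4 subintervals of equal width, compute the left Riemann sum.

-7.65625

Δx = (2.5 − 1.5)/4 = 0.25.
Left endpoints: 1.5, 1.75, 2, 2.25.
r(1.5) = -3.25, r(1.75) = -5.9375, r(2) = -9, r(2.25) = -12.4375.
Sum = Δx · [r(1.5) + r(1.75) + r(2) + r(2.25)].
Sum = -7.65625.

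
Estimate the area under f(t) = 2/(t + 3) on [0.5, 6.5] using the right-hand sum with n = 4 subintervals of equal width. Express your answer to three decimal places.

1.752

Δt = (6.5 − 0.5)/4 = 1.5.
Right endpoints: 2, 3.5, 5, 6.5.
f(2) = 0.4, f(3.5) = 4/13, f(5) = 0.25, f(6.5) = 4/19.
Sum = Δt · [f(2) + f(3.5) + f(5) + f(6.5)].
Sum ≈ 1.752.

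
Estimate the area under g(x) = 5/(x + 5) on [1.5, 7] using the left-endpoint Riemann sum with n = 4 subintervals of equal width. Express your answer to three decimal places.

Δx = (7 − 1.5)/4 = 1.375.
Left endpoints: 1.5, 2.875, 4.25, 5.625.
g(1.5) = 10/13, g(2.875) = 40/63, g(4.25) = 20/37, g(5.625) = 8/17.
Sum = Δx · [g(1.5) + g(2.875) + g(4.25) + g(5.625)].
Sum ≈ 3.321.

3.321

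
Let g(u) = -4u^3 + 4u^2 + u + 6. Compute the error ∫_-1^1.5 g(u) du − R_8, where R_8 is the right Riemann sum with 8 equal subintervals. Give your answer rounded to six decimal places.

Exact integral: ∫_-1^1.5 g(u) du ≈ 17.39583333.
R_8 ≈ 15.87402344.
Error ≈ 17.39583333 − 15.87402344 ≈ 1.521810.

1.521810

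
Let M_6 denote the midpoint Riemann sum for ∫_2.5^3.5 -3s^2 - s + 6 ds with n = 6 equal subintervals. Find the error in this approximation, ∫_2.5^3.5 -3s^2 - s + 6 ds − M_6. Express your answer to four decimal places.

Exact integral: ∫_2.5^3.5 f(s) ds = -24.25.
M_6 ≈ -24.243056.
Error ≈ -24.25 − (-24.243056) ≈ -0.0069.

-0.0069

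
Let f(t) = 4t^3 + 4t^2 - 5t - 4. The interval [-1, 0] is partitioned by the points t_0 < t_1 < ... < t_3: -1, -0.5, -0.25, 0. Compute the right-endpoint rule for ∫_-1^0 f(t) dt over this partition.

Subinterval widths: 0.5, 0.25, 0.25.
Right endpoints: -0.5, -0.25, 0.
f(-0.5) = -1, f(-0.25) = -2.5625, f(0) = -4.
Sum = Σ Δt_i · f(t_i).
Sum = -2.140625.

-2.140625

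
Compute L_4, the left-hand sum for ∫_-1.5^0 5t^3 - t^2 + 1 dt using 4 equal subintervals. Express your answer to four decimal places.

-9.9697

Δt = (0 − (-1.5))/4 = 0.375.
Left endpoints: -1.5, -1.125, -0.75, -0.375.
f(-1.5) = -18.125, f(-1.125) = -3781/512, f(-0.75) = -1.671875, f(-0.375) = 305/512.
Sum = Δt · [f(-1.5) + f(-1.125) + f(-0.75) + f(-0.375)].
Sum ≈ -9.9697.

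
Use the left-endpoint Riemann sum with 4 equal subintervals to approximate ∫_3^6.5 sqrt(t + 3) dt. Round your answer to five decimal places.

9.44320

Δt = (6.5 − 3)/4 = 0.875.
Left endpoints: 3, 3.875, 4.75, 5.625.
f(3) ≈ 2.44949, f(3.875) ≈ 2.62202, f(4.75) ≈ 2.78388, f(5.625) ≈ 2.93684.
Sum = Δt · [f(3) + f(3.875) + f(4.75) + f(5.625)].
Sum ≈ 9.44320.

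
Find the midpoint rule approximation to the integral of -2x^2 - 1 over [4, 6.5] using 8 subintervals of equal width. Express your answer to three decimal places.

Δx = (6.5 − 4)/8 = 0.3125.
Midpoints: 4.15625, 4.46875, 4.78125, 5.09375, 5.40625, 5.71875, 6.03125, 6.34375.
f(4.15625) = -18201/512, f(4.46875) = -20961/512, f(4.78125) = -23921/512, f(5.09375) = -27081/512, f(5.40625) = -30441/512, f(5.71875) = -34001/512, f(6.03125) = -37761/512, f(6.34375) = -41721/512.
Sum = Δx · [f(4.15625) + f(4.46875) + f(4.78125) + ...].
Sum ≈ -142.876.

-142.876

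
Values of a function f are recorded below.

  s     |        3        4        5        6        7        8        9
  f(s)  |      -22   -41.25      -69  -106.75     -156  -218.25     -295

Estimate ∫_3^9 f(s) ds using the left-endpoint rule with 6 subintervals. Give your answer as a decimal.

-613.25

Δs = 1.
Sum = 1·[(-22) + (-41.25) + (-69) + (-106.75) + (-156) + (-218.25)] = -613.25.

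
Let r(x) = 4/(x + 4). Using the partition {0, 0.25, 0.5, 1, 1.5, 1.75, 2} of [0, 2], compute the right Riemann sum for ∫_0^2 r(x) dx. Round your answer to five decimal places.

Subinterval widths: 0.25, 0.25, 0.5, 0.5, 0.25, 0.25.
Right endpoints: 0.25, 0.5, 1, 1.5, 1.75, 2.
r(0.25) = 16/17, r(0.5) = 8/9, r(1) = 0.8, r(1.5) = 8/11, r(1.75) = 16/23, r(2) = 2/3.
Sum = Σ Δx_i · r(x_i).
Sum ≈ 1.56173.

1.56173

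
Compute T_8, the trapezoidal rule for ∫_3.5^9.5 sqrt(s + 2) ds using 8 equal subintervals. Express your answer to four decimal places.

17.3968

Δs = (9.5 − 3.5)/8 = 0.75.
f(3.5) ≈ 2.3452, f(4.25) ≈ 2.5000, f(5) ≈ 2.6458, f(5.75) ≈ 2.7839, f(6.5) ≈ 2.9155, f(7.25) ≈ 3.0414, f(8) ≈ 3.1623, f(8.75) ≈ 3.2787, f(9.5) ≈ 3.3912.
T_8 = (Δs/2)·[f(s_0) + 2f(s_1) + ... + 2f(s_{7}) + f(s_8)].
Sum ≈ 17.3968.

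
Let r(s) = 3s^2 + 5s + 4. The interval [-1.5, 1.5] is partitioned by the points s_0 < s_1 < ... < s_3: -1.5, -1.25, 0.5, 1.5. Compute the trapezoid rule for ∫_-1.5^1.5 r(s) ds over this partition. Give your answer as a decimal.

21.9375

Subinterval widths: 0.25, 1.75, 1.
r(-1.5) = 3.25, r(-1.25) = 2.4375, r(0.5) = 7.25, r(1.5) = 18.25.
On each subinterval the trapezoid contributes (Δs_i/2)·[r(s_{i-1}) + r(s_i)].
Sum = 21.9375.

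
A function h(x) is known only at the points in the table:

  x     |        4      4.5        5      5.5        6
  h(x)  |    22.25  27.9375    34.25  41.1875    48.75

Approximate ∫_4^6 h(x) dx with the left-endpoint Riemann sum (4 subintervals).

62.8125

Δx = 0.5.
Sum = 0.5·[22.25 + 27.9375 + 34.25 + 41.1875] = 62.8125.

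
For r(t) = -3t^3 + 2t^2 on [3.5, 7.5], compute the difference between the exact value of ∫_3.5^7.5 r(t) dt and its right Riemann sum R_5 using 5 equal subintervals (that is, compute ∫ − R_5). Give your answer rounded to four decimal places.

439.8667

Exact integral: ∫_3.5^7.5 r(t) dt ≈ -2007.833333.
R_5 = -2447.7.
Error ≈ -2007.833333 − (-2447.7) ≈ 439.8667.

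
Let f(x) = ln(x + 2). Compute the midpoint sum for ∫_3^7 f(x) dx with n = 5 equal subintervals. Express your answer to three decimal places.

7.730

Δx = (7 − 3)/5 = 0.8.
Midpoints: 3.4, 4.2, 5, 5.8, 6.6.
f(3.4) ≈ 1.686, f(4.2) ≈ 1.825, f(5) ≈ 1.946, f(5.8) ≈ 2.054, f(6.6) ≈ 2.152.
Sum = Δx · [f(3.4) + f(4.2) + f(5) + f(5.8) + f(6.6)].
Sum ≈ 7.730.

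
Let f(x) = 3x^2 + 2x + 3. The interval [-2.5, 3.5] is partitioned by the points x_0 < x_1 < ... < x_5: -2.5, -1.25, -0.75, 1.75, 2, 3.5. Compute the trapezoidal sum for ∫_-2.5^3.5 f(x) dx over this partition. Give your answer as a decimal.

93.046875

Subinterval widths: 1.25, 0.5, 2.5, 0.25, 1.5.
f(-2.5) = 16.75, f(-1.25) = 5.1875, f(-0.75) = 3.1875, f(1.75) = 15.6875, f(2) = 19, f(3.5) = 46.75.
On each subinterval the trapezoid contributes (Δx_i/2)·[f(x_{i-1}) + f(x_i)].
Sum = 93.046875.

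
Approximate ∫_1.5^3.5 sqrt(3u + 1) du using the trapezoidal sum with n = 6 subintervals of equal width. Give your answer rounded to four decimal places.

5.7981

Δu = (3.5 − 1.5)/6 = 1/3.
f(1.5) ≈ 2.3452, f(11/6) ≈ 2.5495, f(13/6) ≈ 2.7386, f(2.5) ≈ 2.9155, f(17/6) ≈ 3.0822, f(19/6) ≈ 3.2404, f(3.5) ≈ 3.3912.
T_6 = (Δu/2)·[f(u_0) + 2f(u_1) + ... + 2f(u_{5}) + f(u_6)].
Sum ≈ 5.7981.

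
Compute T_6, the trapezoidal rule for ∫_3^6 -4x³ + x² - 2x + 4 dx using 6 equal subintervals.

-1173.625

Δx = (6 − 3)/6 = 0.5.
f(3) = -101, f(3.5) = -162.25, f(4) = -244, f(4.5) = -349.25, f(5) = -481, f(5.5) = -642.25, f(6) = -836.
T_6 = (Δx/2)·[f(x_0) + 2f(x_1) + ... + 2f(x_{5}) + f(x_6)].
Sum = -1173.625.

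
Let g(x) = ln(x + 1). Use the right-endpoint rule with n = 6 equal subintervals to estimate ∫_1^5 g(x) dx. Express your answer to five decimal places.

Δx = (5 − 1)/6 = 2/3.
Right endpoints: 5/3, 7/3, 3, 11/3, 13/3, 5.
g(5/3) ≈ 0.98083, g(7/3) ≈ 1.20397, g(3) ≈ 1.38629, g(11/3) ≈ 1.54045, g(13/3) ≈ 1.67398, g(5) ≈ 1.79176.
Sum = Δx · [g(5/3) + g(7/3) + g(3) + ...].
Sum ≈ 5.71818.

5.71818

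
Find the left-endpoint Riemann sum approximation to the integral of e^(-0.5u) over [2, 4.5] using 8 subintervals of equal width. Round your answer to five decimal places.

0.56704

Δu = (4.5 − 2)/8 = 0.3125.
Left endpoints: 2, 2.3125, 2.625, 2.9375, 3.25, 3.5625, 3.875, 4.1875.
f(2) ≈ 0.36788, f(2.3125) ≈ 0.31466, f(2.625) ≈ 0.26915, f(2.9375) ≈ 0.23021, f(3.25) ≈ 0.19691, f(3.5625) ≈ 0.16843, f(3.875) ≈ 0.14406, f(4.1875) ≈ 0.12322.
Sum = Δu · [f(2) + f(2.3125) + f(2.625) + ...].
Sum ≈ 0.56704.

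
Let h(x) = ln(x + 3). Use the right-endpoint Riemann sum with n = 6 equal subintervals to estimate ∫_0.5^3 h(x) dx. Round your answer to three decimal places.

3.976

Δx = (3 − 0.5)/6 = 5/12.
Right endpoints: 11/12, 4/3, 1.75, 13/6, 31/12, 3.
h(11/12) ≈ 1.365, h(4/3) ≈ 1.466, h(1.75) ≈ 1.558, h(13/6) ≈ 1.642, h(31/12) ≈ 1.720, h(3) ≈ 1.792.
Sum = Δx · [h(11/12) + h(4/3) + h(1.75) + ...].
Sum ≈ 3.976.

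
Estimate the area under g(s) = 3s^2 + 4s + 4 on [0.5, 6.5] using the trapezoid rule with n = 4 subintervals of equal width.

389.25

Δs = (6.5 − 0.5)/4 = 1.5.
g(0.5) = 6.75, g(2) = 24, g(3.5) = 54.75, g(5) = 99, g(6.5) = 156.75.
T_4 = (Δs/2)·[g(s_0) + 2g(s_1) + 2g(s_2) + 2g(s_3) + g(s_4)].
Sum = 389.25.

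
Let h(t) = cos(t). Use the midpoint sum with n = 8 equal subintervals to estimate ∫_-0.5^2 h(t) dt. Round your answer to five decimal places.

1.39439

Δt = (2 − (-0.5))/8 = 0.3125.
Midpoints: -0.34375, -0.03125, 0.28125, 0.59375, 0.90625, 1.21875, 1.53125, 1.84375.
h(-0.34375) ≈ 0.94150, h(-0.03125) ≈ 0.99951, h(0.28125) ≈ 0.96071, h(0.59375) ≈ 0.82885, h(0.90625) ≈ 0.61670, h(1.21875) ≈ 0.34482, h(1.53125) ≈ 0.03954, h(1.84375) ≈ -0.26958.
Sum = Δt · [h(-0.34375) + h(-0.03125) + h(0.28125) + ...].
Sum ≈ 1.39439.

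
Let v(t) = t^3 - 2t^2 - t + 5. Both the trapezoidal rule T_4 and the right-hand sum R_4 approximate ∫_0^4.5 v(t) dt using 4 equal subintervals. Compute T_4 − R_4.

T_4 ≈ 58.64941.
R_4 ≈ 84.59473.
T_4 − R_4 = -25.9453125.

-25.9453125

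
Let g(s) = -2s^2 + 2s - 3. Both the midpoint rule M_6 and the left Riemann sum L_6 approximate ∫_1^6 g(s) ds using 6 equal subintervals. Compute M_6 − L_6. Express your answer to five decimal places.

M_6 ≈ -122.7546296.
L_6 ≈ -99.4907407.
M_6 − L_6 ≈ -23.26389.

-23.26389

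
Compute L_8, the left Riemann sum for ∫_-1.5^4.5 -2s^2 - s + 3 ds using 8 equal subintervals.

Δs = (4.5 − (-1.5))/8 = 0.75.
Left endpoints: -1.5, -0.75, 0, 0.75, 1.5, 2.25, 3, 3.75.
f(-1.5) = 0, f(-0.75) = 2.625, f(0) = 3, f(0.75) = 1.125, f(1.5) = -3, f(2.25) = -9.375, f(3) = -18, f(3.75) = -28.875.
Sum = Δs · [f(-1.5) + f(-0.75) + f(0) + ...].
Sum = -39.375.

-39.375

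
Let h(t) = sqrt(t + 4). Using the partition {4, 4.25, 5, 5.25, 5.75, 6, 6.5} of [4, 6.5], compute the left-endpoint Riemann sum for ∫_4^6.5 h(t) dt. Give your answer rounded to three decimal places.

Subinterval widths: 0.25, 0.75, 0.25, 0.5, 0.25, 0.5.
Left endpoints: 4, 4.25, 5, 5.25, 5.75, 6.
h(4) ≈ 2.828, h(4.25) ≈ 2.872, h(5) ≈ 3.000, h(5.25) ≈ 3.041, h(5.75) ≈ 3.122, h(6) ≈ 3.162.
Sum = Σ Δt_i · h(t_i).
Sum ≈ 7.494.

7.494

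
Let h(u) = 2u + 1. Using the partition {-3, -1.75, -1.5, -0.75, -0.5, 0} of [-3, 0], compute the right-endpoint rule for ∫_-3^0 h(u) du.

-3.5

Subinterval widths: 1.25, 0.25, 0.75, 0.25, 0.5.
Right endpoints: -1.75, -1.5, -0.75, -0.5, 0.
h(-1.75) = -2.5, h(-1.5) = -2, h(-0.75) = -0.5, h(-0.5) = 0, h(0) = 1.
Sum = Σ Δu_i · h(u_i).
Sum = -3.5.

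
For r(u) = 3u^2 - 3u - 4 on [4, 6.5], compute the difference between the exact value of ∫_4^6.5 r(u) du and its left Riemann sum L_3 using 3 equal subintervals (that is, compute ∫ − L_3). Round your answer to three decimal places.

Exact integral: ∫_4^6.5 r(u) du = 161.25.
L_3 ≈ 132.43056.
Error ≈ 161.25 − 132.43056 ≈ 28.819.

28.819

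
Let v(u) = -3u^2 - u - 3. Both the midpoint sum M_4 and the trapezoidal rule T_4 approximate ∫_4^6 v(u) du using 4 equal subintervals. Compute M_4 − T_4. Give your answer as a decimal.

0.375

M_4 = -167.875.
T_4 = -168.25.
M_4 − T_4 = 0.375.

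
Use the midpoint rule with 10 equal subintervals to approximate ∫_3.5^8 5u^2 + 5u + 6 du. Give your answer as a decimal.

Δu = (8 − 3.5)/10 = 0.45.
Midpoints: 3.725, 4.175, 4.625, 5.075, 5.525, 5.975, 6.425, 6.875, 7.325, 7.775.
f(3.725) = 94.003125, f(4.175) = 114.028125, f(4.625) = 136.078125, f(5.075) = 160.153125, f(5.525) = 186.253125, f(5.975) = 214.378125, f(6.425) = 244.528125, f(6.875) = 276.703125, f(7.325) = 310.903125, f(7.775) = 347.128125.
Sum = Δu · [f(3.725) + f(4.175) + f(4.625) + ...].
Sum = 937.8703125.

937.8703125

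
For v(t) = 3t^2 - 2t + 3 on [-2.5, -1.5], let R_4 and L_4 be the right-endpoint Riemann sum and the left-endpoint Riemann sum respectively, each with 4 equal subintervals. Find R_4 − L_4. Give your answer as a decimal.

-3.5

R_4 = 17.53125.
L_4 = 21.03125.
R_4 − L_4 = -3.5.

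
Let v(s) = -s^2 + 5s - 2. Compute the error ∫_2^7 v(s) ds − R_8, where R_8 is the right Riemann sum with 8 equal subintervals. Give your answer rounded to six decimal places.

Exact integral: ∫_2^7 v(s) ds ≈ -9.16666667.
R_8 = -15.7421875.
Error ≈ -9.16666667 − (-15.7421875) ≈ 6.575521.

6.575521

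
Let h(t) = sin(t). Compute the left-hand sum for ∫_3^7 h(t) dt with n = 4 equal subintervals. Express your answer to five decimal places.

-1.85402

Δt = (7 − 3)/4 = 1.
Left endpoints: 3, 4, 5, 6.
h(3) ≈ 0.14112, h(4) ≈ -0.75680, h(5) ≈ -0.95892, h(6) ≈ -0.27942.
Sum = Δt · [h(3) + h(4) + h(5) + h(6)].
Sum ≈ -1.85402.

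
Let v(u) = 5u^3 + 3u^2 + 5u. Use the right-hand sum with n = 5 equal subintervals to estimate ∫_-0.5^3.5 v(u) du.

379.78

Δu = (3.5 − (-0.5))/5 = 0.8.
Right endpoints: 0.3, 1.1, 1.9, 2.7, 3.5.
v(0.3) = 1.905, v(1.1) = 15.785, v(1.9) = 54.625, v(2.7) = 133.785, v(3.5) = 268.625.
Sum = Δu · [v(0.3) + v(1.1) + v(1.9) + v(2.7) + v(3.5)].
Sum = 379.78.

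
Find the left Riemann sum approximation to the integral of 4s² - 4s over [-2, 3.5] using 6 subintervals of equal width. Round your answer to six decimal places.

49.372685

Δs = (3.5 − (-2))/6 = 11/12.
Left endpoints: -2, -13/12, -1/6, 0.75, 5/3, 31/12.
f(-2) = 24, f(-13/12) = 325/36, f(-1/6) = 7/9, f(0.75) = -0.75, f(5/3) = 40/9, f(31/12) = 589/36.
Sum = Δs · [f(-2) + f(-13/12) + f(-1/6) + ...].
Sum ≈ 49.372685.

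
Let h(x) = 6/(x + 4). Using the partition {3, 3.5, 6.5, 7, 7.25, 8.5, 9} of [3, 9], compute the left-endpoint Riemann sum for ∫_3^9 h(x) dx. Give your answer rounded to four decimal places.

4.1573

Subinterval widths: 0.5, 3, 0.5, 0.25, 1.25, 0.5.
Left endpoints: 3, 3.5, 6.5, 7, 7.25, 8.5.
h(3) = 6/7, h(3.5) = 0.8, h(6.5) = 4/7, h(7) = 6/11, h(7.25) = 8/15, h(8.5) = 0.48.
Sum = Σ Δx_i · h(x_i).
Sum ≈ 4.1573.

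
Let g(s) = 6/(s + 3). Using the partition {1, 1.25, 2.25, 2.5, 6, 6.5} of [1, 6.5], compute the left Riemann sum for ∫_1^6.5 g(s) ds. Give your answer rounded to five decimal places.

6.22399

Subinterval widths: 0.25, 1, 0.25, 3.5, 0.5.
Left endpoints: 1, 1.25, 2.25, 2.5, 6.
g(1) = 1.5, g(1.25) = 24/17, g(2.25) = 8/7, g(2.5) = 12/11, g(6) = 2/3.
Sum = Σ Δs_i · g(s_i).
Sum ≈ 6.22399.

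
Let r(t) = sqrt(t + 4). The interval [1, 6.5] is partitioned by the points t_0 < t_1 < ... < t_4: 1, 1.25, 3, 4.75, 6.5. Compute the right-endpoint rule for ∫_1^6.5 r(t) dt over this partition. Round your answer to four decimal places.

16.0501

Subinterval widths: 0.25, 1.75, 1.75, 1.75.
Right endpoints: 1.25, 3, 4.75, 6.5.
r(1.25) ≈ 2.2913, r(3) ≈ 2.6458, r(4.75) ≈ 2.9580, r(6.5) ≈ 3.2404.
Sum = Σ Δt_i · r(t_i).
Sum ≈ 16.0501.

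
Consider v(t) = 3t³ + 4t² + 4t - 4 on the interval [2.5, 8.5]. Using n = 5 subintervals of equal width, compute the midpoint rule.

4753.23

Δt = (8.5 − 2.5)/5 = 1.2.
Midpoints: 3.1, 4.3, 5.5, 6.7, 7.9.
v(3.1) = 136.213, v(4.3) = 325.681, v(5.5) = 638.125, v(6.7) = 1104.649, v(7.9) = 1756.357.
Sum = Δt · [v(3.1) + v(4.3) + v(5.5) + v(6.7) + v(7.9)].
Sum = 4753.23.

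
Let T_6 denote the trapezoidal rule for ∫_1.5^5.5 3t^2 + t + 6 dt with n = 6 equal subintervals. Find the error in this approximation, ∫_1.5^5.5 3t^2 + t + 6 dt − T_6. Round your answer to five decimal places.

-0.88889

Exact integral: ∫_1.5^5.5 f(t) dt = 201.
T_6 ≈ 201.8888889.
Error ≈ 201 − 201.8888889 ≈ -0.88889.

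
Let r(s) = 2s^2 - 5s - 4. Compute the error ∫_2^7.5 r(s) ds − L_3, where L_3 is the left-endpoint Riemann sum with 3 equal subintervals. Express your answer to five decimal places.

Exact integral: ∫_2^7.5 r(s) ds ≈ 123.2916667.
L_3 ≈ 58.8703704.
Error ≈ 123.2916667 − 58.8703704 ≈ 64.42130.

64.42130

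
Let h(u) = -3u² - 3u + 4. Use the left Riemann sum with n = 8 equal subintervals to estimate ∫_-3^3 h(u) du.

Δu = (3 − (-3))/8 = 0.75.
Left endpoints: -3, -2.25, -1.5, -0.75, 0, 0.75, 1.5, 2.25.
h(-3) = -14, h(-2.25) = -4.4375, h(-1.5) = 1.75, h(-0.75) = 4.5625, h(0) = 4, h(0.75) = 0.0625, h(1.5) = -7.25, h(2.25) = -17.9375.
Sum = Δu · [h(-3) + h(-2.25) + h(-1.5) + ...].
Sum = -24.9375.

-24.9375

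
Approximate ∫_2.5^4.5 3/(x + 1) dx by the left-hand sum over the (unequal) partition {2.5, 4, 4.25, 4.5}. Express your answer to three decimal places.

Subinterval widths: 1.5, 0.25, 0.25.
Left endpoints: 2.5, 4, 4.25.
f(2.5) = 6/7, f(4) = 0.6, f(4.25) = 4/7.
Sum = Σ Δx_i · f(x_i).
Sum ≈ 1.579.

1.579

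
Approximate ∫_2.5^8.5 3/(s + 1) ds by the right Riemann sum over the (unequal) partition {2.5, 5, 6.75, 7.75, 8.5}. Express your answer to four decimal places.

Subinterval widths: 2.5, 1.75, 1, 0.75.
Right endpoints: 5, 6.75, 7.75, 8.5.
f(5) = 0.5, f(6.75) = 12/31, f(7.75) = 12/35, f(8.5) = 6/19.
Sum = Σ Δs_i · f(s_i).
Sum ≈ 2.5071.

2.5071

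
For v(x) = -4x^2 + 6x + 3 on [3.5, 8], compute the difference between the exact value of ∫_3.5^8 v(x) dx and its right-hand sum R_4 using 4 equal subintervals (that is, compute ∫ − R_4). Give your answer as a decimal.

Exact integral: ∫_3.5^8 v(x) dx = -456.75.
R_4 = -561.796875.
Error = -456.75 − (-561.796875) = 105.046875.

105.046875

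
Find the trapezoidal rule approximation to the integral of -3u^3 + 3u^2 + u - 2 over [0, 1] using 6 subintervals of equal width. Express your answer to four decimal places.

Δu = (1 − 0)/6 = 1/6.
f(0) = -2, f(1/6) = -127/72, f(1/3) = -13/9, f(0.5) = -1.125, f(2/3) = -8/9, f(5/6) = -59/72, f(1) = -1.
T_6 = (Δu/2)·[f(u_0) + 2f(u_1) + ... + 2f(u_{5}) + f(u_6)].
Sum ≈ -1.2569.

-1.2569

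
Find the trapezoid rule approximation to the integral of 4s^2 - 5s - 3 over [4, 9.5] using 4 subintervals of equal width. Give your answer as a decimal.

862.640625

Δs = (9.5 − 4)/4 = 1.375.
f(4) = 41, f(5.375) = 85.6875, f(6.75) = 145.5, f(8.125) = 220.4375, f(9.5) = 310.5.
T_4 = (Δs/2)·[f(s_0) + 2f(s_1) + 2f(s_2) + 2f(s_3) + f(s_4)].
Sum = 862.640625.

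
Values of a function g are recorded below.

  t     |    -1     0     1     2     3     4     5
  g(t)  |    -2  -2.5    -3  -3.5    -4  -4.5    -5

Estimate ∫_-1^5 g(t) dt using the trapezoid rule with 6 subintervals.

-21

Δt = 1.
T_6 = (1/2)·[(-2) + 2·(-2.5) + 2·(-3) + 2·(-3.5) + 2·(-4) + 2·(-4.5) + (-5)] = -21.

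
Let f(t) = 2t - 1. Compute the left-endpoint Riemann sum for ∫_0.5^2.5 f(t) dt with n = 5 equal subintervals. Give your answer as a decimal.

3.2

Δt = (2.5 − 0.5)/5 = 0.4.
Left endpoints: 0.5, 0.9, 1.3, 1.7, 2.1.
f(0.5) = 0, f(0.9) = 0.8, f(1.3) = 1.6, f(1.7) = 2.4, f(2.1) = 3.2.
Sum = Δt · [f(0.5) + f(0.9) + f(1.3) + f(1.7) + f(2.1)].
Sum = 3.2.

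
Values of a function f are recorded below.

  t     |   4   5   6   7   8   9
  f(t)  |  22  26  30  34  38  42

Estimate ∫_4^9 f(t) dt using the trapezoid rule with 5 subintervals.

160

Δt = 1.
T_5 = (1/2)·[22 + 2·26 + 2·30 + 2·34 + 2·38 + 42] = 160.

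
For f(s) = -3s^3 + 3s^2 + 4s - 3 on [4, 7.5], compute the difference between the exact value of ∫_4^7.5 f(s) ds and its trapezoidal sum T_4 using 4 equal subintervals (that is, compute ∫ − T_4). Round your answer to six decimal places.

Exact integral: ∫_4^7.5 f(s) ds = -1753.171875.
T_4 ≈ -1774.94433594.
Error ≈ -1753.171875 − (-1774.94433594) ≈ 21.772461.

21.772461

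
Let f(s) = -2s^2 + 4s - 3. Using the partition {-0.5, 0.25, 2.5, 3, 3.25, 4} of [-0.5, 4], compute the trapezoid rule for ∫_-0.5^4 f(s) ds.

Subinterval widths: 0.75, 2.25, 0.5, 0.25, 0.75.
f(-0.5) = -5.5, f(0.25) = -2.125, f(2.5) = -5.5, f(3) = -9, f(3.25) = -11.125, f(4) = -19.
On each subinterval the trapezoid contributes (Δs_i/2)·[f(s_{i-1}) + f(s_i)].
Sum = -28.875.

-28.875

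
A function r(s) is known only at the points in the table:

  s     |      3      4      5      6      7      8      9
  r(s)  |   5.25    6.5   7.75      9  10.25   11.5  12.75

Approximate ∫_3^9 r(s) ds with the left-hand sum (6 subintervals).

Δs = 1.
Sum = 1·[5.25 + 6.5 + 7.75 + 9 + 10.25 + 11.5] = 50.25.

50.25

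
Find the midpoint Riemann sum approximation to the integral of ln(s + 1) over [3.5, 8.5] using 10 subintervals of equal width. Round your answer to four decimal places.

9.6201

Δs = (8.5 − 3.5)/10 = 0.5.
Midpoints: 3.75, 4.25, 4.75, 5.25, 5.75, 6.25, 6.75, 7.25, 7.75, 8.25.
f(3.75) ≈ 1.5581, f(4.25) ≈ 1.6582, f(4.75) ≈ 1.7492, f(5.25) ≈ 1.8326, f(5.75) ≈ 1.9095, f(6.25) ≈ 1.9810, f(6.75) ≈ 2.0477, f(7.25) ≈ 2.1102, f(7.75) ≈ 2.1691, f(8.25) ≈ 2.2246.
Sum = Δs · [f(3.75) + f(4.25) + f(4.75) + ...].
Sum ≈ 9.6201.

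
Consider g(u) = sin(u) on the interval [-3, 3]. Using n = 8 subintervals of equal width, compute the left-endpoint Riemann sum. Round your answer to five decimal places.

-0.10584

Δu = (3 − (-3))/8 = 0.75.
Left endpoints: -3, -2.25, -1.5, -0.75, 0, 0.75, 1.5, 2.25.
g(-3) ≈ -0.14112, g(-2.25) ≈ -0.77807, g(-1.5) ≈ -0.99749, g(-0.75) ≈ -0.68164, g(0) ≈ 0.00000, g(0.75) ≈ 0.68164, g(1.5) ≈ 0.99749, g(2.25) ≈ 0.77807.
Sum = Δu · [g(-3) + g(-2.25) + g(-1.5) + ...].
Sum ≈ -0.10584.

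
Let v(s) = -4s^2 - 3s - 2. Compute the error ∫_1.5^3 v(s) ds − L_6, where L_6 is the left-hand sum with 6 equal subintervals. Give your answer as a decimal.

Exact integral: ∫_1.5^3 v(s) ds = -44.625.
L_6 = -40.75.
Error = -44.625 − (-40.75) = -3.875.

-3.875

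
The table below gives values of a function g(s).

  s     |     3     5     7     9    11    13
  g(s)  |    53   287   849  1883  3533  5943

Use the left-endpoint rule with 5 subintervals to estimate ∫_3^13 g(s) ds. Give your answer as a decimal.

Δs = 2.
Sum = 2·[53 + 287 + 849 + 1883 + 3533] = 13210.

13210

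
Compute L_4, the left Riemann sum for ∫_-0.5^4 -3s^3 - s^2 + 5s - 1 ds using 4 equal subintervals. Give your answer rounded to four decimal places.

Δs = (4 − (-0.5))/4 = 1.125.
Left endpoints: -0.5, 0.625, 1.75, 2.875.
f(-0.5) = -3.375, f(0.625) = 513/512, f(1.75) = -11.390625, f(2.875) = -33885/512.
Sum = Δs · [f(-0.5) + f(0.625) + f(1.75) + f(2.875)].
Sum ≈ -89.9385.

-89.9385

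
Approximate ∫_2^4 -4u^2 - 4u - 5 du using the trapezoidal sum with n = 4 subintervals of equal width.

Δu = (4 − 2)/4 = 0.5.
f(2) = -29, f(2.5) = -40, f(3) = -53, f(3.5) = -68, f(4) = -85.
T_4 = (Δu/2)·[f(u_0) + 2f(u_1) + 2f(u_2) + 2f(u_3) + f(u_4)].
Sum = -109.

-109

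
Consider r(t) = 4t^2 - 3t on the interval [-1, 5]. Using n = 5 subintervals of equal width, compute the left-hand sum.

90.96

Δt = (5 − (-1))/5 = 1.2.
Left endpoints: -1, 0.2, 1.4, 2.6, 3.8.
r(-1) = 7, r(0.2) = -0.44, r(1.4) = 3.64, r(2.6) = 19.24, r(3.8) = 46.36.
Sum = Δt · [r(-1) + r(0.2) + r(1.4) + r(2.6) + r(3.8)].
Sum = 90.96.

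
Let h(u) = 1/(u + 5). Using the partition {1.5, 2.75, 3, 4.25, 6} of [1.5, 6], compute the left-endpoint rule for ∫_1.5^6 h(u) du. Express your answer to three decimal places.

Subinterval widths: 1.25, 0.25, 1.25, 1.75.
Left endpoints: 1.5, 2.75, 3, 4.25.
h(1.5) = 2/13, h(2.75) = 4/31, h(3) = 0.125, h(4.25) = 4/37.
Sum = Σ Δu_i · h(u_i).
Sum ≈ 0.570.

0.570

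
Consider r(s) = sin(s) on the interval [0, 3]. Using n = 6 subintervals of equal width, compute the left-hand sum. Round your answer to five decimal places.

Δs = (3 − 0)/6 = 0.5.
Left endpoints: 0, 0.5, 1, 1.5, 2, 2.5.
r(0) ≈ 0.00000, r(0.5) ≈ 0.47943, r(1) ≈ 0.84147, r(1.5) ≈ 0.99749, r(2) ≈ 0.90930, r(2.5) ≈ 0.59847.
Sum = Δs · [r(0) + r(0.5) + r(1) + ...].
Sum ≈ 1.91308.

1.91308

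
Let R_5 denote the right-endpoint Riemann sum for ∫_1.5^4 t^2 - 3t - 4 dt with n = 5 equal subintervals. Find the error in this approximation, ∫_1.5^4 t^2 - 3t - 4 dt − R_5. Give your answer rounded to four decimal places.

Exact integral: ∫_1.5^4 f(t) dt ≈ -10.416667.
R_5 = -8.75.
Error ≈ -10.416667 − (-8.75) ≈ -1.6667.

-1.6667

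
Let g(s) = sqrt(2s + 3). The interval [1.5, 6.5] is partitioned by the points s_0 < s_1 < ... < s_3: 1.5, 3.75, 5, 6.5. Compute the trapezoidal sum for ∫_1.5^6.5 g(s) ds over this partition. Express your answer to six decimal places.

16.383957

Subinterval widths: 2.25, 1.25, 1.5.
g(1.5) ≈ 2.449490, g(3.75) ≈ 3.240370, g(5) ≈ 3.605551, g(6.5) ≈ 4.000000.
On each subinterval the trapezoid contributes (Δs_i/2)·[g(s_{i-1}) + g(s_i)].
Sum ≈ 16.383957.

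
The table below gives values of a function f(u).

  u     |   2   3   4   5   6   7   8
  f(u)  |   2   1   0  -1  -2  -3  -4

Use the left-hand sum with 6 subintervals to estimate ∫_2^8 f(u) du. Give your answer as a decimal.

-3

Δu = 1.
Sum = 1·[2 + 1 + 0 + (-1) + (-2) + (-3)] = -3.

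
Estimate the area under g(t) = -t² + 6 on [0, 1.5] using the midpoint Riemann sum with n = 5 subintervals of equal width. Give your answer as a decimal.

7.88625

Δt = (1.5 − 0)/5 = 0.3.
Midpoints: 0.15, 0.45, 0.75, 1.05, 1.35.
g(0.15) = 5.9775, g(0.45) = 5.7975, g(0.75) = 5.4375, g(1.05) = 4.8975, g(1.35) = 4.1775.
Sum = Δt · [g(0.15) + g(0.45) + g(0.75) + g(1.05) + g(1.35)].
Sum = 7.88625.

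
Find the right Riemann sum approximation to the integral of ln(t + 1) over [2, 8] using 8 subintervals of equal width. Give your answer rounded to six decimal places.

Δt = (8 − 2)/8 = 0.75.
Right endpoints: 2.75, 3.5, 4.25, 5, 5.75, 6.5, 7.25, 8.
f(2.75) ≈ 1.321756, f(3.5) ≈ 1.504077, f(4.25) ≈ 1.658228, f(5) ≈ 1.791759, f(5.75) ≈ 1.909543, f(6.5) ≈ 2.014903, f(7.25) ≈ 2.110213, f(8) ≈ 2.197225.
Sum = Δt · [f(2.75) + f(3.5) + f(4.25) + ...].
Sum ≈ 10.880778.

10.880778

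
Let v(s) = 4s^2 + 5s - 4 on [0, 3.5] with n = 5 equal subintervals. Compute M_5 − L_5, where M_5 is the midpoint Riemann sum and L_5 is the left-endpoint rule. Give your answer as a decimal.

21.56

M_5 = 73.22.
L_5 = 51.66.
M_5 − L_5 = 21.56.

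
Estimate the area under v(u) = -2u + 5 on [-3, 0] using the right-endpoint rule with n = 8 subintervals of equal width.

22.875

Δu = (0 − (-3))/8 = 0.375.
Right endpoints: -2.625, -2.25, -1.875, -1.5, -1.125, -0.75, -0.375, 0.
v(-2.625) = 10.25, v(-2.25) = 9.5, v(-1.875) = 8.75, v(-1.5) = 8, v(-1.125) = 7.25, v(-0.75) = 6.5, v(-0.375) = 5.75, v(0) = 5.
Sum = Δu · [v(-2.625) + v(-2.25) + v(-1.875) + ...].
Sum = 22.875.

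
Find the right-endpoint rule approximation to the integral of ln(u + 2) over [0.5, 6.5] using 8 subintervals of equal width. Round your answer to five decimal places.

10.34557

Δu = (6.5 − 0.5)/8 = 0.75.
Right endpoints: 1.25, 2, 2.75, 3.5, 4.25, 5, 5.75, 6.5.
f(1.25) ≈ 1.17865, f(2) ≈ 1.38629, f(2.75) ≈ 1.55814, f(3.5) ≈ 1.70475, f(4.25) ≈ 1.83258, f(5) ≈ 1.94591, f(5.75) ≈ 2.04769, f(6.5) ≈ 2.14007.
Sum = Δu · [f(1.25) + f(2) + f(2.75) + ...].
Sum ≈ 10.34557.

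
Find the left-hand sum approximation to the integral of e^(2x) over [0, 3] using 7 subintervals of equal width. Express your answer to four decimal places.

Δx = (3 − 0)/7 = 3/7.
Left endpoints: 0, 3/7, 6/7, 9/7, 12/7, 15/7, 18/7.
f(0) ≈ 1.0000, f(3/7) ≈ 2.3564, f(6/7) ≈ 5.5527, f(9/7) ≈ 13.0845, f(12/7) ≈ 30.8326, f(15/7) ≈ 72.6544, f(18/7) ≈ 171.2042.
Sum = Δx · [f(0) + f(3/7) + f(6/7) + ...].
Sum ≈ 127.1506.

127.1506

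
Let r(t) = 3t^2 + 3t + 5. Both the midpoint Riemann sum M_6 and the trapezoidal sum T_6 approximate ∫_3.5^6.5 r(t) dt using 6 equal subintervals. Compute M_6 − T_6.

-0.5625

M_6 = 291.5625.
T_6 = 292.125.
M_6 − T_6 = -0.5625.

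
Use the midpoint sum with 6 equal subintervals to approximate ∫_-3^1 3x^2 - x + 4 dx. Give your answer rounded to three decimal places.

47.556

Δx = (1 − (-3))/6 = 2/3.
Midpoints: -8/3, -2, -4/3, -2/3, 0, 2/3.
f(-8/3) = 28, f(-2) = 18, f(-4/3) = 32/3, f(-2/3) = 6, f(0) = 4, f(2/3) = 14/3.
Sum = Δx · [f(-8/3) + f(-2) + f(-4/3) + ...].
Sum ≈ 47.556.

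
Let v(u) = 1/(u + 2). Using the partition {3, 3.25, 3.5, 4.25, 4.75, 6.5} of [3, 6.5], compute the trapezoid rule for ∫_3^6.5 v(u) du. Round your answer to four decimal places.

0.5331

Subinterval widths: 0.25, 0.25, 0.75, 0.5, 1.75.
v(3) = 0.2, v(3.25) = 4/21, v(3.5) = 2/11, v(4.25) = 0.16, v(4.75) = 4/27, v(6.5) = 2/17.
On each subinterval the trapezoid contributes (Δu_i/2)·[v(u_{i-1}) + v(u_i)].
Sum ≈ 0.5331.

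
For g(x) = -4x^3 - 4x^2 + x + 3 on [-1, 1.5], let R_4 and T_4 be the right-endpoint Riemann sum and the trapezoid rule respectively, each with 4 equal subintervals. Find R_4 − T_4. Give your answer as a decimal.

R_4 = -9.16015625.
T_4 = -2.91015625.
R_4 − T_4 = -6.25.

-6.25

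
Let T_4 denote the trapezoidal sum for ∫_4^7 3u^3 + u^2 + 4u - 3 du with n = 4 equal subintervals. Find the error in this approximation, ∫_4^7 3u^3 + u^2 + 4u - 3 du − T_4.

Exact integral: ∫_4^7 f(u) du = 1758.75.
T_4 = 1772.953125.
Error = 1758.75 − 1772.953125 = -14.203125.

-14.203125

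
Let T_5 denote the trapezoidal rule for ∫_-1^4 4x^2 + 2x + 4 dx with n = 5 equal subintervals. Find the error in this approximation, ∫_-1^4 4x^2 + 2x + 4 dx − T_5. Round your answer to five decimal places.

Exact integral: ∫_-1^4 f(x) dx ≈ 121.6666667.
T_5 = 125.
Error ≈ 121.6666667 − 125 ≈ -3.33333.

-3.33333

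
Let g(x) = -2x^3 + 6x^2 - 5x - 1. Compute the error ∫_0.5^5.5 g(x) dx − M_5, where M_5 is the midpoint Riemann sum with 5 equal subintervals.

-5

Exact integral: ∫_0.5^5.5 g(x) dx = -205.
M_5 = -200.
Error = -205 − (-200) = -5.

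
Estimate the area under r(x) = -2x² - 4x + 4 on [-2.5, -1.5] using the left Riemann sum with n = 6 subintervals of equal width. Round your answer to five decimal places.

Δx = (-1.5 − (-2.5))/6 = 1/6.
Left endpoints: -2.5, -7/3, -13/6, -2, -11/6, -5/3.
r(-2.5) = 1.5, r(-7/3) = 22/9, r(-13/6) = 59/18, r(-2) = 4, r(-11/6) = 83/18, r(-5/3) = 46/9.
Sum = Δx · [r(-2.5) + r(-7/3) + r(-13/6) + ...].
Sum ≈ 3.49074.

3.49074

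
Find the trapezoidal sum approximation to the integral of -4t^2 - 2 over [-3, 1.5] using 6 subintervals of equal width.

-51.1875

Δt = (1.5 − (-3))/6 = 0.75.
f(-3) = -38, f(-2.25) = -22.25, f(-1.5) = -11, f(-0.75) = -4.25, f(0) = -2, f(0.75) = -4.25, f(1.5) = -11.
T_6 = (Δt/2)·[f(t_0) + 2f(t_1) + ... + 2f(t_{5}) + f(t_6)].
Sum = -51.1875.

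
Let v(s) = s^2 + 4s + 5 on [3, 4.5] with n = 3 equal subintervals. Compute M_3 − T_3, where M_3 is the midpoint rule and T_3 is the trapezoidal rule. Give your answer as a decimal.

M_3 = 51.34375.
T_3 = 51.4375.
M_3 − T_3 = -0.09375.

-0.09375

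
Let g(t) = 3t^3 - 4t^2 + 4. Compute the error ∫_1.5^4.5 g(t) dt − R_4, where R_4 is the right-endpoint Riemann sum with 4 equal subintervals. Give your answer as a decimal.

-78.1875

Exact integral: ∫_1.5^4.5 g(t) dt = 198.75.
R_4 = 276.9375.
Error = 198.75 − 276.9375 = -78.1875.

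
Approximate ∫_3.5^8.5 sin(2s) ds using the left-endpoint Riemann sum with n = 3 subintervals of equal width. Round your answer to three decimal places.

Δs = (8.5 − 3.5)/3 = 5/3.
Left endpoints: 3.5, 31/6, 41/6.
f(3.5) ≈ 0.657, f(31/6) ≈ -0.789, f(41/6) ≈ 0.891.
Sum = Δs · [f(3.5) + f(31/6) + f(41/6)].
Sum ≈ 1.266.

1.266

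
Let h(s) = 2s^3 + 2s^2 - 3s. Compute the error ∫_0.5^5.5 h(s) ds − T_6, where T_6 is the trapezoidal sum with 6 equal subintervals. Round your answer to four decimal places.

-11.5741

Exact integral: ∫_0.5^5.5 h(s) ds ≈ 523.333333.
T_6 ≈ 534.907407.
Error ≈ 523.333333 − 534.907407 ≈ -11.5741.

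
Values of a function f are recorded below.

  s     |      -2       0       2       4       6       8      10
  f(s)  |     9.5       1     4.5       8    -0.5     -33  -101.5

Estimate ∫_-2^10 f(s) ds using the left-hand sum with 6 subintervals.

Δs = 2.
Sum = 2·[9.5 + 1 + 4.5 + 8 + (-0.5) + (-33)] = -21.

-21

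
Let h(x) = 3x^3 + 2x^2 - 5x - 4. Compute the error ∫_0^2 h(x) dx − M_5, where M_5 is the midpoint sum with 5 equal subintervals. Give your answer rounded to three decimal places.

0.293

Exact integral: ∫_0^2 h(x) dx ≈ -0.66667.
M_5 = -0.96.
Error ≈ -0.66667 − (-0.96) ≈ 0.293.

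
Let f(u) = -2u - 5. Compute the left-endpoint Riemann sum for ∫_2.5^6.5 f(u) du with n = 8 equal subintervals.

-54

Δu = (6.5 − 2.5)/8 = 0.5.
Left endpoints: 2.5, 3, 3.5, 4, 4.5, 5, 5.5, 6.
f(2.5) = -10, f(3) = -11, f(3.5) = -12, f(4) = -13, f(4.5) = -14, f(5) = -15, f(5.5) = -16, f(6) = -17.
Sum = Δu · [f(2.5) + f(3) + f(3.5) + ...].
Sum = -54.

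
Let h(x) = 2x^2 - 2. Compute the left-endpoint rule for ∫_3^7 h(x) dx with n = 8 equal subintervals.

183

Δx = (7 − 3)/8 = 0.5.
Left endpoints: 3, 3.5, 4, 4.5, 5, 5.5, 6, 6.5.
h(3) = 16, h(3.5) = 22.5, h(4) = 30, h(4.5) = 38.5, h(5) = 48, h(5.5) = 58.5, h(6) = 70, h(6.5) = 82.5.
Sum = Δx · [h(3) + h(3.5) + h(4) + ...].
Sum = 183.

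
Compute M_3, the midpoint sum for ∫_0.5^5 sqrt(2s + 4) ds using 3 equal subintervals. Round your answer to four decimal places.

13.7509

Δs = (5 − 0.5)/3 = 1.5.
Midpoints: 1.25, 2.75, 4.25.
f(1.25) ≈ 2.5495, f(2.75) ≈ 3.0822, f(4.25) ≈ 3.5355.
Sum = Δs · [f(1.25) + f(2.75) + f(4.25)].
Sum ≈ 13.7509.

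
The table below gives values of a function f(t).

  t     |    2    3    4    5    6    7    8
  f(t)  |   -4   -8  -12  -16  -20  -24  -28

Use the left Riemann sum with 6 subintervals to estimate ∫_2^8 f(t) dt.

-84

Δt = 1.
Sum = 1·[(-4) + (-8) + (-12) + (-16) + (-20) + (-24)] = -84.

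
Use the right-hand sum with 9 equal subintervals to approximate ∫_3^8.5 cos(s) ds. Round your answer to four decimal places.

0.7553

Δs = (8.5 − 3)/9 = 11/18.
Right endpoints: 65/18, 38/9, 29/6, 49/9, 109/18, 20/3, 131/18, 71/9, 8.5.
f(65/18) ≈ -0.8918, f(38/9) ≈ -0.4708, f(29/6) ≈ 0.1206, f(49/9) ≈ 0.6684, f(109/18) ≈ 0.9742, f(20/3) ≈ 0.9274, f(131/18) ≈ 0.5448, f(71/9) ≈ -0.0349, f(8.5) ≈ -0.6020.
Sum = Δs · [f(65/18) + f(38/9) + f(29/6) + ...].
Sum ≈ 0.7553.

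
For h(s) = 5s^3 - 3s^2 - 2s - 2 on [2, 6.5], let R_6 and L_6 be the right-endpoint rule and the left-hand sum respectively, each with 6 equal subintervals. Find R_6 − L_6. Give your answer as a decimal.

907.03125

R_6 = 2376.59765625.
L_6 = 1469.56640625.
R_6 − L_6 = 907.03125.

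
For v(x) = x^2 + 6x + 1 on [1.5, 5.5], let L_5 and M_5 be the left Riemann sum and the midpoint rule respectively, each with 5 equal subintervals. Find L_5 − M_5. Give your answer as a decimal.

-20.16

L_5 = 121.96.
M_5 = 142.12.
L_5 − M_5 = -20.16.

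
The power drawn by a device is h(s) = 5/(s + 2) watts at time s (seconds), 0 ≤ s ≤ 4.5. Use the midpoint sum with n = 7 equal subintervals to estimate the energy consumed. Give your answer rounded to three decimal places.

Δs = (4.5 − 0)/7 = 9/14.
Midpoints: 9/28, 27/28, 45/28, 2.25, 81/28, 99/28, 117/28.
h(9/28) = 28/13, h(27/28) = 140/83, h(45/28) = 140/101, h(2.25) = 20/17, h(81/28) = 140/137, h(99/28) = 28/31, h(117/28) = 140/173.
Sum = Δs · [h(9/28) + h(27/28) + h(45/28) + ...].
Sum ≈ 5.874.

5.874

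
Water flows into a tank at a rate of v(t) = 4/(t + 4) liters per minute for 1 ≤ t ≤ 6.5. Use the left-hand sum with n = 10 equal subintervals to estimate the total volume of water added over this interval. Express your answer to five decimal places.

Δt = (6.5 − 1)/10 = 0.55.
Left endpoints: 1, 1.55, 2.1, 2.65, 3.2, 3.75, 4.3, 4.85, 5.4, 5.95.
v(1) = 0.8, v(1.55) = 80/111, v(2.1) = 40/61, v(2.65) = 80/133, v(3.2) = 5/9, v(3.75) = 16/31, v(4.3) = 40/83, v(4.85) = 80/177, v(5.4) = 20/47, v(5.95) = 80/199.
Sum = Δt · [v(1) + v(1.55) + v(2.1) + ...].
Sum ≈ 3.08610.

3.08610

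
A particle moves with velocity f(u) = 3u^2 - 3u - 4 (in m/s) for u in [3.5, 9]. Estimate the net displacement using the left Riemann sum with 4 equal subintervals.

Δu = (9 − 3.5)/4 = 1.375.
Left endpoints: 3.5, 4.875, 6.25, 7.625.
f(3.5) = 22.25, f(4.875) = 52.671875, f(6.25) = 94.4375, f(7.625) = 147.546875.
Sum = Δu · [f(3.5) + f(4.875) + f(6.25) + f(7.625)].
Sum = 435.74609375.

435.74609375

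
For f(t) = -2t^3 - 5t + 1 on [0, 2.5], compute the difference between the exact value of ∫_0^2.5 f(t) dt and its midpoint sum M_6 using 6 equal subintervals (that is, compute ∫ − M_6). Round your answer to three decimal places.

-0.271

Exact integral: ∫_0^2.5 f(t) dt = -32.65625.
M_6 ≈ -32.38498.
Error ≈ -32.65625 − (-32.38498) ≈ -0.271.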